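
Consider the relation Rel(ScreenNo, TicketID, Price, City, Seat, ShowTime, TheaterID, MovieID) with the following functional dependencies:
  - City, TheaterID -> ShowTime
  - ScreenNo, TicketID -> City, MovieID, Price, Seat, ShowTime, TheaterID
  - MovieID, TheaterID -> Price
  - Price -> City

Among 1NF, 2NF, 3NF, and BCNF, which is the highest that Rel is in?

Candidate key: {ScreenNo, TicketID}. Prime attributes: {ScreenNo, TicketID}.
City, TheaterID -> ShowTime breaks BCNF: {City, TheaterID}⁺ = {City, ShowTime, TheaterID}, so {City, TheaterID} is not a superkey.
City, TheaterID -> ShowTime determines the non-prime attribute {ShowTime} from a non-superkey — 3NF is violated.
Checking every proper subset of each key, none determines a non-prime attribute — 2NF is satisfied.

2NF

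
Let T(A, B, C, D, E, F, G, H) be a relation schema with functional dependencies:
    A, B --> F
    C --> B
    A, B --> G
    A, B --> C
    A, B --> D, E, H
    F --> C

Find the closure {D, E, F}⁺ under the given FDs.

Start with {D, E, F}.
F --> C applies; add {C} → now {C, D, E, F}.
C --> B applies; add {B} → now {B, C, D, E, F}.
No further FD applies.

{B, C, D, E, F}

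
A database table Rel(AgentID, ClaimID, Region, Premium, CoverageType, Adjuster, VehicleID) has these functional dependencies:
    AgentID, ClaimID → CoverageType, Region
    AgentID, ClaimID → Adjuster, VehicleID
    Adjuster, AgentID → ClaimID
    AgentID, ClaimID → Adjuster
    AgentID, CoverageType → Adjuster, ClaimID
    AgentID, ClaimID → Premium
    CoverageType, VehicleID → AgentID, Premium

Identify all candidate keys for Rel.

{Adjuster, AgentID} is a candidate key since {Adjuster, AgentID}⁺ = {Adjuster, AgentID, ClaimID, CoverageType, Premium, Region, VehicleID} covers every attribute.
{AgentID, ClaimID} is a candidate key since {AgentID, ClaimID}⁺ = {Adjuster, AgentID, ClaimID, CoverageType, Premium, Region, VehicleID} covers every attribute.
{AgentID, CoverageType} is a candidate key since {AgentID, CoverageType}⁺ = {Adjuster, AgentID, ClaimID, CoverageType, Premium, Region, VehicleID} covers every attribute.
{CoverageType, VehicleID} is a candidate key since {CoverageType, VehicleID}⁺ = {Adjuster, AgentID, ClaimID, CoverageType, Premium, Region, VehicleID} covers every attribute.
These are minimal and exhaustive — every other superkey contains one of them.

{Adjuster, AgentID}, {AgentID, ClaimID}, {AgentID, CoverageType}, {CoverageType, VehicleID}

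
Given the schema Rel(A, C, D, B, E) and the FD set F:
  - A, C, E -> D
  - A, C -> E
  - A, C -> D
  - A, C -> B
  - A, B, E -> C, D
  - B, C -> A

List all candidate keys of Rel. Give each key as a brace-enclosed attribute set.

Closure of {A, C} is {A, B, C, D, E}, the whole schema; {A, C} is a candidate key.
Closure of {B, C} is {A, B, C, D, E}, the whole schema; {B, C} is a candidate key.
Closure of {A, B, E} is {A, B, C, D, E}, the whole schema; {A, B, E} is a candidate key.
Any other superkey properly contains one of these, so there are no further candidate keys.

{A, B, E}, {A, C}, {B, C}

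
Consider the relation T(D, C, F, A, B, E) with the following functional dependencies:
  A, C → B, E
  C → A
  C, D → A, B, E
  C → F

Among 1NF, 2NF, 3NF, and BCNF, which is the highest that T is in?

1NF

Candidate key: {C, D}. Prime attributes: {C, D}.
A, C → B, E: {A, C}⁺ = {A, B, C, E, F}, which is not all of the attributes, so the left side is not a superkey — BCNF is violated.
A, C → B, E has non-prime {B, E} on the right and a non-superkey on the left, so 3NF fails.
{C} is a proper subset of the key {C, D}, and {C}⁺ contains the non-prime attributes {A, B, E, F} — a partial dependency, so 2NF is violated.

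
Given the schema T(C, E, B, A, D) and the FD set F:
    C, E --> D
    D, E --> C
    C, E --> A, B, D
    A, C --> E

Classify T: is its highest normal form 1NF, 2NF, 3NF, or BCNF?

Candidate keys: {A, C}, {C, E}, {D, E}. Prime attributes: {A, C, D, E}.
The left-hand side of every FD is a superkey, so BCNF is satisfied.

BCNF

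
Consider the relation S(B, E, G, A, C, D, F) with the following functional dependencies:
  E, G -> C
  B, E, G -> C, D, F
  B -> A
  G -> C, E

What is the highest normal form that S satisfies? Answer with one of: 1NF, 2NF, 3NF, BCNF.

Candidate key: {B, G}. Prime attributes: {B, G}.
For E, G -> C we have {E, G}⁺ = {C, E, G}; {E, G} is not a superkey, so BCNF fails.
E, G -> C determines the non-prime attribute {C} from a non-superkey — 3NF is violated.
{B} is a proper subset of the key {B, G}, and {B}⁺ contains the non-prime attribute {A} — a partial dependency, so 2NF is violated.

1NF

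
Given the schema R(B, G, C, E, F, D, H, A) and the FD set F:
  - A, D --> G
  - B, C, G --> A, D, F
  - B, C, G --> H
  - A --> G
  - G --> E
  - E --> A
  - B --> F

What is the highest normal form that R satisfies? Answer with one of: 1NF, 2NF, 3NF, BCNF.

Candidate keys: {A, B, C}, {B, C, E}, {B, C, G}. Prime attributes: {A, B, C, E, G}.
A, D --> G breaks BCNF: {A, D}⁺ = {A, D, E, G}, so {A, D} is not a superkey.
Because {F} is non-prime and the left side of B --> F is not a superkey, the relation is not in 3NF.
Since {B} ⊂ {A, B, C} and {B}⁺ ⊇ {F} with {F} non-prime, there is a partial dependency; 2NF fails.

1NF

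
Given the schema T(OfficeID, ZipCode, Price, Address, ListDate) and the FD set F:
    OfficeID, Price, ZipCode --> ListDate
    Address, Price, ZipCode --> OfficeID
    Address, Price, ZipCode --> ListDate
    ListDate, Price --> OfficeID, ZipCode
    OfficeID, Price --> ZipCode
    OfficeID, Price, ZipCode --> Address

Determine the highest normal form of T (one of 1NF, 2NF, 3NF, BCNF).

Candidate keys: {Address, Price, ZipCode}, {ListDate, Price}, {OfficeID, Price}. Prime attributes: {Address, ListDate, OfficeID, Price, ZipCode}.
The left-hand side of every FD is a superkey, so BCNF is satisfied.

BCNF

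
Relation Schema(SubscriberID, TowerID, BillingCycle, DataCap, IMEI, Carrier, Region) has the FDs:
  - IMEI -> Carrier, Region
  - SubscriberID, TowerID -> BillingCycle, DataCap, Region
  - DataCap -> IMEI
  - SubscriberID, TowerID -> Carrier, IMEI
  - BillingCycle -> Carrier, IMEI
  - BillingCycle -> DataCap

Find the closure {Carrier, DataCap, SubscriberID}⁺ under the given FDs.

Start with {Carrier, DataCap, SubscriberID}.
DataCap -> IMEI applies; add {IMEI} → now {Carrier, DataCap, IMEI, SubscriberID}.
IMEI -> Carrier, Region applies; add {Region} → now {Carrier, DataCap, IMEI, Region, SubscriberID}.
No further FD applies.

{Carrier, DataCap, IMEI, Region, SubscriberID}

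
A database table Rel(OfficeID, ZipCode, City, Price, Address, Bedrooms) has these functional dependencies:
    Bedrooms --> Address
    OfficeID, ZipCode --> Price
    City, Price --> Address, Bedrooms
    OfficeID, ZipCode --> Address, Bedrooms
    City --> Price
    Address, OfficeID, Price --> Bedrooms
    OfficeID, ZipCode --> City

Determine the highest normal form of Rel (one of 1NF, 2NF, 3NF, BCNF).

Candidate key: {OfficeID, ZipCode}. Prime attributes: {OfficeID, ZipCode}.
Bedrooms --> Address: {Bedrooms}⁺ = {Address, Bedrooms}, which is not all of the attributes, so the left side is not a superkey — BCNF is violated.
Bedrooms --> Address determines the non-prime attribute {Address} from a non-superkey — 3NF is violated.
No proper subset of a key has a non-prime attribute in its closure, so there is no partial dependency; 2NF holds.

2NF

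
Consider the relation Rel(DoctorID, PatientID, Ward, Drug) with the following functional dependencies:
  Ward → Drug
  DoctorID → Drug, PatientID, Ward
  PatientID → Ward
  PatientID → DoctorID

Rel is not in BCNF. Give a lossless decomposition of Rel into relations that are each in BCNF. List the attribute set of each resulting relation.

{DoctorID, PatientID, Ward}; {Drug, Ward}

Candidate keys of the original relation: {DoctorID}, {PatientID}.
In {DoctorID, Drug, PatientID, Ward}, {Ward} is not a superkey ({Ward}⁺ restricted to this set is {Drug, Ward}), so split on Ward → Drug into {Drug, Ward} and {DoctorID, PatientID, Ward}.
{Drug, Ward}: every determinant is a superkey — BCNF.
{DoctorID, PatientID, Ward}: every determinant is a superkey — BCNF.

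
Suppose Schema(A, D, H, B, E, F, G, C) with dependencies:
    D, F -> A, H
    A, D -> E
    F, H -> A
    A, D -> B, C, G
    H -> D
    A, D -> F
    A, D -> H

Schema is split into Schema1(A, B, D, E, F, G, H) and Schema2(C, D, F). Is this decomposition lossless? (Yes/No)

Yes

The shared attributes are {D, F} and {D, F}⁺ = {A, B, C, D, E, F, G, H}.
This includes all of Schema1, so the common attributes are a superkey of Schema1 — the join is lossless.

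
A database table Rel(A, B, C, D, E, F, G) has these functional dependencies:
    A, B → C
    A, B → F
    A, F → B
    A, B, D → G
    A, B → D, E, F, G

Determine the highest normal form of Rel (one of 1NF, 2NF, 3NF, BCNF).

Candidate keys: {A, B}, {A, F}. Prime attributes: {A, B, F}.
The left-hand side of every FD is a superkey, so BCNF is satisfied.

BCNF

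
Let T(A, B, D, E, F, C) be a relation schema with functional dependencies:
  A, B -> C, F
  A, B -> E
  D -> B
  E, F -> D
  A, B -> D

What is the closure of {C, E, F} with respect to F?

{B, C, D, E, F}

Start with {C, E, F}.
E, F -> D applies; add {D} → now {C, D, E, F}.
D -> B applies; add {B} → now {B, C, D, E, F}.
No further FD applies.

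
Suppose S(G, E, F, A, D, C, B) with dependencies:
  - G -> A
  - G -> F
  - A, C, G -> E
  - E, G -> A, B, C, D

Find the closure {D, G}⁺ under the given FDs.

Start with {D, G}.
G -> A applies; add {A} → now {A, D, G}.
G -> F applies; add {F} → now {A, D, F, G}.
No further FD applies.

{A, D, F, G}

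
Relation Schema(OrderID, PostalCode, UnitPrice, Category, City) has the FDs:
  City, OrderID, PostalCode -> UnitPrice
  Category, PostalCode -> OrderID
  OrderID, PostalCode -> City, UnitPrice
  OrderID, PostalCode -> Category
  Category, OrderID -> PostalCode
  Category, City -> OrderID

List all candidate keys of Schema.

{Category, City}, {Category, OrderID}, {Category, PostalCode}, {OrderID, PostalCode}

Closure of {Category, City} is {Category, City, OrderID, PostalCode, UnitPrice}, the whole schema; {Category, City} is a candidate key.
Closure of {Category, OrderID} is {Category, City, OrderID, PostalCode, UnitPrice}, the whole schema; {Category, OrderID} is a candidate key.
Closure of {Category, PostalCode} is {Category, City, OrderID, PostalCode, UnitPrice}, the whole schema; {Category, PostalCode} is a candidate key.
Closure of {OrderID, PostalCode} is {Category, City, OrderID, PostalCode, UnitPrice}, the whole schema; {OrderID, PostalCode} is a candidate key.
These are minimal and exhaustive — every other superkey contains one of them.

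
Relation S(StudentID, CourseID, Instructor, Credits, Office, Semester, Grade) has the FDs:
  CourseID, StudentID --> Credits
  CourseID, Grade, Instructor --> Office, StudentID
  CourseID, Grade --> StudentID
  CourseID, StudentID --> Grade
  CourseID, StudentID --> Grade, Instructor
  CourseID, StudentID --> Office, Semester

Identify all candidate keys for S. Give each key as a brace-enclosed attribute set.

{CourseID, Grade}, {CourseID, StudentID}

No FD produces {CourseID}, so it must be in every candidate key.
{CourseID, Grade} is a candidate key since {CourseID, Grade}⁺ = {CourseID, Credits, Grade, Instructor, Office, Semester, StudentID} covers every attribute.
{CourseID, StudentID} is a candidate key since {CourseID, StudentID}⁺ = {CourseID, Credits, Grade, Instructor, Office, Semester, StudentID} covers every attribute.
No proper subset of any of these is a key, and no other minimal superkey exists.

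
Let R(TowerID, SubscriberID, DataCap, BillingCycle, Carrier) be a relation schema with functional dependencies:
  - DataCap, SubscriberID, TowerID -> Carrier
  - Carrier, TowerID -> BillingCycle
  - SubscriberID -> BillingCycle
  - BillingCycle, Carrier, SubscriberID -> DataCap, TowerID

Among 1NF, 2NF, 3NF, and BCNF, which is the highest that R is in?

1NF

Candidate keys: {Carrier, SubscriberID}, {DataCap, SubscriberID, TowerID}. Prime attributes: {Carrier, DataCap, SubscriberID, TowerID}.
Carrier, TowerID -> BillingCycle breaks BCNF: {Carrier, TowerID}⁺ = {BillingCycle, Carrier, TowerID}, so {Carrier, TowerID} is not a superkey.
Carrier, TowerID -> BillingCycle has non-prime {BillingCycle} on the right and a non-superkey on the left, so 3NF fails.
Since {SubscriberID} ⊂ {Carrier, SubscriberID} and {SubscriberID}⁺ ⊇ {BillingCycle} with {BillingCycle} non-prime, there is a partial dependency; 2NF fails.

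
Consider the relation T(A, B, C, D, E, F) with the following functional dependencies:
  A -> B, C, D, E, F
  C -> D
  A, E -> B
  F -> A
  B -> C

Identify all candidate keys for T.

{A}, {F}

{A}⁺ = {A, B, C, D, E, F}, which is every attribute, so {A} is a candidate key.
{F}⁺ = {A, B, C, D, E, F}, which is every attribute, so {F} is a candidate key.
Any other superkey properly contains one of these, so there are no further candidate keys.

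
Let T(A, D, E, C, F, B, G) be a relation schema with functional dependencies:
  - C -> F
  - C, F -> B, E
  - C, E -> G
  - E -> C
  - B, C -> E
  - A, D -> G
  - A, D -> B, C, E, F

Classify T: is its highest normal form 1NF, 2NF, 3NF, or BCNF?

Candidate key: {A, D}. Prime attributes: {A, D}.
For C -> F we have {C}⁺ = {B, C, E, F, G}; {C} is not a superkey, so BCNF fails.
C -> F determines the non-prime attribute {F} from a non-superkey — 3NF is violated.
No non-prime attribute depends on a proper subset of any candidate key, so 2NF holds.

2NF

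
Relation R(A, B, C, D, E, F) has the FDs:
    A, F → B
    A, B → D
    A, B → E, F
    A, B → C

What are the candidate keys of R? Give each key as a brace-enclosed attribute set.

{A, B}, {A, F}

Attributes never on any right-hand side: {A} — every candidate key must contain it.
{A, B}⁺ = {A, B, C, D, E, F}, which is every attribute, so {A, B} is a candidate key.
{A, F}⁺ = {A, B, C, D, E, F}, which is every attribute, so {A, F} is a candidate key.
Any other superkey properly contains one of these, so there are no further candidate keys.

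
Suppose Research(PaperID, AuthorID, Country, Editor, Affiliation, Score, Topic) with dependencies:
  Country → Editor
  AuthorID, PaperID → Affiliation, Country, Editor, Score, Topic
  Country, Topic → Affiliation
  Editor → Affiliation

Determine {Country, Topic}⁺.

{Affiliation, Country, Editor, Topic}

Start with {Country, Topic}.
Country → Editor applies; add {Editor} → now {Country, Editor, Topic}.
Country, Topic → Affiliation applies; add {Affiliation} → now {Affiliation, Country, Editor, Topic}.
No further FD applies.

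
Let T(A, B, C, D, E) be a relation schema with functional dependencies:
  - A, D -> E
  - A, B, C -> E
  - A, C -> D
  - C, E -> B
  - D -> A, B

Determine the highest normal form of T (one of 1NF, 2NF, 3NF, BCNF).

1NF

Candidate keys: {A, C}, {C, D}. Prime attributes: {A, C, D}.
For A, D -> E we have {A, D}⁺ = {A, B, D, E}; {A, D} is not a superkey, so BCNF fails.
Because {E} is non-prime and the left side of A, D -> E is not a superkey, the relation is not in 3NF.
Since {D} ⊂ {C, D} and {D}⁺ ⊇ {B, E} with {B, E} non-prime, there is a partial dependency; 2NF fails.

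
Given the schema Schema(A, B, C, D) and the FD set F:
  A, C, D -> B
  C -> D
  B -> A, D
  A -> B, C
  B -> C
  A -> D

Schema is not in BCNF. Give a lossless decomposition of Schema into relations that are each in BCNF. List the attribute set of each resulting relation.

Candidate keys of the original relation: {A}, {B}.
In {A, B, C, D}, {C} is not a superkey ({C}⁺ restricted to this set is {C, D}), so split on C -> D into {C, D} and {A, B, C}.
{C, D} has no BCNF violation.
{A, B, C} has no BCNF violation.

{A, B, C}; {C, D}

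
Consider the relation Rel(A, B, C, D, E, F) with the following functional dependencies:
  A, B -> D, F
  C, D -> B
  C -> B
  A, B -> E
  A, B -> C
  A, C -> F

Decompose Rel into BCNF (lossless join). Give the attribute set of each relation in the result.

{A, C, D, E, F}; {B, C}

Candidate keys of the original relation: {A, B}, {A, C}.
In {A, B, C, D, E, F}, {C, D} is not a superkey ({C, D}⁺ restricted to this set is {B, C, D}), so split on C, D -> B into {B, C, D} and {A, C, D, E, F}.
In {B, C, D}, {C} is not a superkey ({C}⁺ restricted to this set is {B, C}), so split on C -> B into {B, C} and {C, D}.
{B, C} is in BCNF.
{C, D} is in BCNF.
{A, C, D, E, F} is in BCNF.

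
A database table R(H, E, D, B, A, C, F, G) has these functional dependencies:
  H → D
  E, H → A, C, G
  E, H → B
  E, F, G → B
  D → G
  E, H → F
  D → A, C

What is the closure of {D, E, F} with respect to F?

Start with {D, E, F}.
D → G applies; add {G} → now {D, E, F, G}.
D → A, C applies; add {A, C} → now {A, C, D, E, F, G}.
E, F, G → B applies; add {B} → now {A, B, C, D, E, F, G}.
No further FD applies.

{A, B, C, D, E, F, G}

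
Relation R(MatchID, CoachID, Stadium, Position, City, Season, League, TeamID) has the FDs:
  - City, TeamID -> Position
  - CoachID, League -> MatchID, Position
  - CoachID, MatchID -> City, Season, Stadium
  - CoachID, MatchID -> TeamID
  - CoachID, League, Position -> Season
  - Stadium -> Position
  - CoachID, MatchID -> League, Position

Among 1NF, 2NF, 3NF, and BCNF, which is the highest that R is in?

2NF

Candidate keys: {CoachID, League}, {CoachID, MatchID}. Prime attributes: {CoachID, League, MatchID}.
City, TeamID -> Position breaks BCNF: {City, TeamID}⁺ = {City, Position, TeamID}, so {City, TeamID} is not a superkey.
City, TeamID -> Position determines the non-prime attribute {Position} from a non-superkey — 3NF is violated.
No proper subset of a key has a non-prime attribute in its closure, so there is no partial dependency; 2NF holds.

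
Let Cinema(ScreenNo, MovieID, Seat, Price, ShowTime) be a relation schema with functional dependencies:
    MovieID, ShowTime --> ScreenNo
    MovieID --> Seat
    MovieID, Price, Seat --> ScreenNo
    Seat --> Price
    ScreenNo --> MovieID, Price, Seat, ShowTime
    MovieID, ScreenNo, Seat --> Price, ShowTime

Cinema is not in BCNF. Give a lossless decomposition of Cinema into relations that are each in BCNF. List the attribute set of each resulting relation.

{MovieID, ScreenNo, Seat, ShowTime}; {Price, Seat}

Candidate keys of the original relation: {MovieID}, {ScreenNo}.
In {MovieID, Price, ScreenNo, Seat, ShowTime}, {Seat} is not a superkey ({Seat}⁺ restricted to this set is {Price, Seat}), so split on Seat --> Price into {Price, Seat} and {MovieID, ScreenNo, Seat, ShowTime}.
{Price, Seat} is in BCNF.
{MovieID, ScreenNo, Seat, ShowTime} is in BCNF.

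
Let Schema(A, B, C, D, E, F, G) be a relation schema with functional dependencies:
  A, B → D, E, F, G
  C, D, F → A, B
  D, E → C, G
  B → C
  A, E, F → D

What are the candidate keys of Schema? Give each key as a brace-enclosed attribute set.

{A, B} is a candidate key since {A, B}⁺ = {A, B, C, D, E, F, G} covers every attribute.
{A, E, F} is a candidate key since {A, E, F}⁺ = {A, B, C, D, E, F, G} covers every attribute.
{B, D, F} is a candidate key since {B, D, F}⁺ = {A, B, C, D, E, F, G} covers every attribute.
{C, D, F} is a candidate key since {C, D, F}⁺ = {A, B, C, D, E, F, G} covers every attribute.
{D, E, F} is a candidate key since {D, E, F}⁺ = {A, B, C, D, E, F, G} covers every attribute.
Any other superkey properly contains one of these, so there are no further candidate keys.

{A, B}, {A, E, F}, {B, D, F}, {C, D, F}, {D, E, F}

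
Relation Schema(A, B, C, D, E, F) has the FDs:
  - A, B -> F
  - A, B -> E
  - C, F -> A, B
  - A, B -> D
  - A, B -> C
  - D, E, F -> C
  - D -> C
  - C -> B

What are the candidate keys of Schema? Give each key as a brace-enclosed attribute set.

{A, B}, {A, C}, {A, D}, {C, F}, {D, F}

{A, B}⁺ = {A, B, C, D, E, F}, which is every attribute, so {A, B} is a candidate key.
{A, C}⁺ = {A, B, C, D, E, F}, which is every attribute, so {A, C} is a candidate key.
{A, D}⁺ = {A, B, C, D, E, F}, which is every attribute, so {A, D} is a candidate key.
{C, F}⁺ = {A, B, C, D, E, F}, which is every attribute, so {C, F} is a candidate key.
{D, F}⁺ = {A, B, C, D, E, F}, which is every attribute, so {D, F} is a candidate key.
No proper subset of any of these is a key, and no other minimal superkey exists.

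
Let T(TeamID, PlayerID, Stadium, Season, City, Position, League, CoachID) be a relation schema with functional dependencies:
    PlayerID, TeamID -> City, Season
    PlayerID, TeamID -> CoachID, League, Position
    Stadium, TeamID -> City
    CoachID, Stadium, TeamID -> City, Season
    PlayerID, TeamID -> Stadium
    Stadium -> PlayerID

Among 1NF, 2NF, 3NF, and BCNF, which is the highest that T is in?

Candidate keys: {PlayerID, TeamID}, {Stadium, TeamID}. Prime attributes: {PlayerID, Stadium, TeamID}.
For Stadium -> PlayerID we have {Stadium}⁺ = {PlayerID, Stadium}; {Stadium} is not a superkey, so BCNF fails.
Its right-hand attributes {PlayerID} are all prime, as are those of every other non-superkey FD — the relation is in 3NF.

3NF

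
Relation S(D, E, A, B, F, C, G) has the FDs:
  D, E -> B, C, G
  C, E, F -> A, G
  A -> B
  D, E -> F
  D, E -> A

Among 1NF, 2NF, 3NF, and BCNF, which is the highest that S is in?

2NF

Candidate key: {D, E}. Prime attributes: {D, E}.
For C, E, F -> A, G we have {C, E, F}⁺ = {A, B, C, E, F, G}; {C, E, F} is not a superkey, so BCNF fails.
C, E, F -> A, G has non-prime {A, G} on the right and a non-superkey on the left, so 3NF fails.
Checking every proper subset of each key, none determines a non-prime attribute — 2NF is satisfied.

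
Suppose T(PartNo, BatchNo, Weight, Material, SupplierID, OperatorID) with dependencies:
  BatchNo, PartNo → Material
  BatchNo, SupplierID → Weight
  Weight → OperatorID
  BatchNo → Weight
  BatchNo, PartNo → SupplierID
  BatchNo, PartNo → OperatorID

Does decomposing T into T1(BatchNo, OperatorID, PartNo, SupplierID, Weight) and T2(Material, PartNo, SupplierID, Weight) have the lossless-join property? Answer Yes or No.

No

T1 ∩ T2 = {PartNo, SupplierID, Weight}; its closure under F is {OperatorID, PartNo, SupplierID, Weight}.
Neither T1 nor T2 is contained in that closure, so the decomposition is lossy.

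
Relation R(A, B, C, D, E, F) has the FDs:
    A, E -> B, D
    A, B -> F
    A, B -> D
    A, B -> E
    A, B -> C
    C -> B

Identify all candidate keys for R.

Attributes never on any right-hand side: {A} — every candidate key must contain it.
{A, B}⁺ = {A, B, C, D, E, F}, which is every attribute, so {A, B} is a candidate key.
{A, C}⁺ = {A, B, C, D, E, F}, which is every attribute, so {A, C} is a candidate key.
{A, E}⁺ = {A, B, C, D, E, F}, which is every attribute, so {A, E} is a candidate key.
These are minimal and exhaustive — every other superkey contains one of them.

{A, B}, {A, C}, {A, E}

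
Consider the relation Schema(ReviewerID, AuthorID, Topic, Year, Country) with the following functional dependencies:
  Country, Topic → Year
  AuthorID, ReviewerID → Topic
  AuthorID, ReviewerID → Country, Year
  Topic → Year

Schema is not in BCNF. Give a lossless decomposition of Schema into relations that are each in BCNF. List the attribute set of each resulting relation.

{AuthorID, Country, ReviewerID, Topic}; {Topic, Year}

Candidate key of the original relation: {AuthorID, ReviewerID}.
In {AuthorID, Country, ReviewerID, Topic, Year}, {Country, Topic} is not a superkey ({Country, Topic}⁺ restricted to this set is {Country, Topic, Year}), so split on Country, Topic → Year into {Country, Topic, Year} and {AuthorID, Country, ReviewerID, Topic}.
In {Country, Topic, Year}, {Topic} is not a superkey ({Topic}⁺ restricted to this set is {Topic, Year}), so split on Topic → Year into {Topic, Year} and {Country, Topic}.
{Topic, Year} is in BCNF.
{Country, Topic} is in BCNF.
{AuthorID, Country, ReviewerID, Topic} is in BCNF.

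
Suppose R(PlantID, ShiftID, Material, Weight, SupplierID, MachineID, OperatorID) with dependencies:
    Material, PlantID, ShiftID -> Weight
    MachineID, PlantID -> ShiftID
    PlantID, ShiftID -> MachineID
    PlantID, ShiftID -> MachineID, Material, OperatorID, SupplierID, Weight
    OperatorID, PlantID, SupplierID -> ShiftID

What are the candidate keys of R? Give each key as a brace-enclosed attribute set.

{MachineID, PlantID}, {OperatorID, PlantID, SupplierID}, {PlantID, ShiftID}

{PlantID} never appears on the right of any FD, so every key must include it.
{MachineID, PlantID} is a candidate key since {MachineID, PlantID}⁺ = {MachineID, Material, OperatorID, PlantID, ShiftID, SupplierID, Weight} covers every attribute.
{PlantID, ShiftID} is a candidate key since {PlantID, ShiftID}⁺ = {MachineID, Material, OperatorID, PlantID, ShiftID, SupplierID, Weight} covers every attribute.
{OperatorID, PlantID, SupplierID} is a candidate key since {OperatorID, PlantID, SupplierID}⁺ = {MachineID, Material, OperatorID, PlantID, ShiftID, SupplierID, Weight} covers every attribute.
No proper subset of any of these is a key, and no other minimal superkey exists.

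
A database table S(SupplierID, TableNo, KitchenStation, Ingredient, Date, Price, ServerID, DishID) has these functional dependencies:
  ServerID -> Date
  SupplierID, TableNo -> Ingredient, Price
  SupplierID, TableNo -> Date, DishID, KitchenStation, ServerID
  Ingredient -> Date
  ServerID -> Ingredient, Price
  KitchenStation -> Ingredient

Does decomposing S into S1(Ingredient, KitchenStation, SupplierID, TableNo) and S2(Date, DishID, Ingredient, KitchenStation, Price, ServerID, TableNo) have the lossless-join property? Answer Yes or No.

Common attributes: {Ingredient, KitchenStation, TableNo}; their closure is {Date, Ingredient, KitchenStation, TableNo}.
Neither S1 nor S2 is contained in that closure, so the decomposition is lossy.

No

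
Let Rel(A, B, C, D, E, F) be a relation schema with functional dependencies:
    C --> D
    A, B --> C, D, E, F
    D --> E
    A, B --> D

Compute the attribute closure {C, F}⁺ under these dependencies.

{C, D, E, F}

Start with {C, F}.
C --> D applies; add {D} → now {C, D, F}.
D --> E applies; add {E} → now {C, D, E, F}.
No further FD applies.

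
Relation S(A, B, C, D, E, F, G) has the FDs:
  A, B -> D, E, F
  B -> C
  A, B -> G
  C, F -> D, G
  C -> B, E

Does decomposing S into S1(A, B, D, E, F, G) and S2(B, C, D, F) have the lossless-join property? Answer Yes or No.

Common attributes: {B, D, F}; their closure is {B, C, D, E, F, G}.
S2 is contained in that closure, so S1 ∩ S2 -> S2 holds and the join is lossless.

Yes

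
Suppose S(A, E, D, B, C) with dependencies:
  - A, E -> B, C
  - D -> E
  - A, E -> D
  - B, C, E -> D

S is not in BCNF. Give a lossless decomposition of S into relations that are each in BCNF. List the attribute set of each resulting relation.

Candidate keys of the original relation: {A, D}, {A, E}.
{A, B, C, D, E}: {D} determines {D, E} here but is not a superkey — split on D -> E, giving {D, E} and {A, B, C, D}.
{D, E}: every determinant is a superkey — BCNF.
{A, B, C, D}: every determinant is a superkey — BCNF.

{A, B, C, D}; {D, E}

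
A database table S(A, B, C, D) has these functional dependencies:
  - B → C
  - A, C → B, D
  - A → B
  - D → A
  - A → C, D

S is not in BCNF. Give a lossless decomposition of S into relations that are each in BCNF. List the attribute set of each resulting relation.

Candidate keys of the original relation: {A}, {D}.
In {A, B, C, D}, {B} is not a superkey ({B}⁺ restricted to this set is {B, C}), so split on B → C into {B, C} and {A, B, D}.
{B, C} is in BCNF.
{A, B, D} is in BCNF.

{A, B, D}; {B, C}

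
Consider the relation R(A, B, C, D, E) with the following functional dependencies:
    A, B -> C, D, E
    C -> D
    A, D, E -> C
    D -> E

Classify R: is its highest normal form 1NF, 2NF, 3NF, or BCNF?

Candidate key: {A, B}. Prime attributes: {A, B}.
C -> D breaks BCNF: {C}⁺ = {C, D, E}, so {C} is not a superkey.
Because {D} is non-prime and the left side of C -> D is not a superkey, the relation is not in 3NF.
No proper subset of a key has a non-prime attribute in its closure, so there is no partial dependency; 2NF holds.

2NF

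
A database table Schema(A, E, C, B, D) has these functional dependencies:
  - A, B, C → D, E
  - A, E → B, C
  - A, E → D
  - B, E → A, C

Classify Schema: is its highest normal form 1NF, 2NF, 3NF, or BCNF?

BCNF

Candidate keys: {A, B, C}, {A, E}, {B, E}. Prime attributes: {A, B, C, E}.
Every FD has a superkey on the left, so the relation is in BCNF.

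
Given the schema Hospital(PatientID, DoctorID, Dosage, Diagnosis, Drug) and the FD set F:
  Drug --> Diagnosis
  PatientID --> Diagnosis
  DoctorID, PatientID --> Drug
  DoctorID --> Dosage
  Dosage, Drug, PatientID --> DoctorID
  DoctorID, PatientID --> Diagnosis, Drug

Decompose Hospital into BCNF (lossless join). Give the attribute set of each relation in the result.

{Diagnosis, Drug}; {DoctorID, Dosage}; {DoctorID, Drug, PatientID}

Candidate keys of the original relation: {DoctorID, PatientID}, {Dosage, Drug, PatientID}.
Within {Diagnosis, DoctorID, Dosage, Drug, PatientID}: {Drug}⁺ ∩ {Diagnosis, DoctorID, Dosage, Drug, PatientID} = {Diagnosis, Drug}, not the whole set, so Drug --> Diagnosis violates BCNF; decompose into {Diagnosis, Drug} and {DoctorID, Dosage, Drug, PatientID}.
{Diagnosis, Drug}: every determinant is a superkey — BCNF.
Within {DoctorID, Dosage, Drug, PatientID}: {DoctorID}⁺ ∩ {DoctorID, Dosage, Drug, PatientID} = {DoctorID, Dosage}, not the whole set, so DoctorID --> Dosage violates BCNF; decompose into {DoctorID, Dosage} and {DoctorID, Drug, PatientID}.
{DoctorID, Dosage}: every determinant is a superkey — BCNF.
{DoctorID, Drug, PatientID}: every determinant is a superkey — BCNF.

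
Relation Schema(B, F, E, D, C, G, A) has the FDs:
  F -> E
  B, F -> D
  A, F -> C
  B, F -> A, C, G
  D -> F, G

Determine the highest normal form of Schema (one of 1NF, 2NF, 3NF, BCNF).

1NF

Candidate keys: {B, D}, {B, F}. Prime attributes: {B, D, F}.
F -> E: {F}⁺ = {E, F}, which is not all of the attributes, so the left side is not a superkey — BCNF is violated.
F -> E has non-prime {E} on the right and a non-superkey on the left, so 3NF fails.
{D} is a proper subset of the key {B, D}, and {D}⁺ contains the non-prime attributes {E, G} — a partial dependency, so 2NF is violated.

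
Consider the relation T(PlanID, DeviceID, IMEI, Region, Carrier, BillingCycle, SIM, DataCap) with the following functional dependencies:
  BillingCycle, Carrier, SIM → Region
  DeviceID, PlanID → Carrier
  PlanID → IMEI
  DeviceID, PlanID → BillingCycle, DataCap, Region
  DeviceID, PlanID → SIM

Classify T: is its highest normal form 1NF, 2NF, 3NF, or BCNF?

Candidate key: {DeviceID, PlanID}. Prime attributes: {DeviceID, PlanID}.
BillingCycle, Carrier, SIM → Region breaks BCNF: {BillingCycle, Carrier, SIM}⁺ = {BillingCycle, Carrier, Region, SIM}, so {BillingCycle, Carrier, SIM} is not a superkey.
BillingCycle, Carrier, SIM → Region has non-prime {Region} on the right and a non-superkey on the left, so 3NF fails.
{PlanID} is a proper subset of the key {DeviceID, PlanID}, and {PlanID}⁺ contains the non-prime attribute {IMEI} — a partial dependency, so 2NF is violated.

1NF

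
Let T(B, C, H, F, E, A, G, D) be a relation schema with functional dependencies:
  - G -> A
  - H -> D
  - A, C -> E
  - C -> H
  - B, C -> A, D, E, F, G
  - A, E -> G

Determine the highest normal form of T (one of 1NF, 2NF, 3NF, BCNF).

Candidate key: {B, C}. Prime attributes: {B, C}.
G -> A breaks BCNF: {G}⁺ = {A, G}, so {G} is not a superkey.
Because {A} is non-prime and the left side of G -> A is not a superkey, the relation is not in 3NF.
Since {C} ⊂ {B, C} and {C}⁺ ⊇ {D, H} with {D, H} non-prime, there is a partial dependency; 2NF fails.

1NF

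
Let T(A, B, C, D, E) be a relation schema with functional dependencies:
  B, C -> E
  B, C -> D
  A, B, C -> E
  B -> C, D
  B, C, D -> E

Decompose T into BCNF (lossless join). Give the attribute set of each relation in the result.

Candidate key of the original relation: {A, B}.
In {A, B, C, D, E}, {B, C} is not a superkey ({B, C}⁺ restricted to this set is {B, C, D, E}), so split on B, C -> D, E into {B, C, D, E} and {A, B, C}.
{B, C, D, E} is in BCNF.
In {A, B, C}, {B} is not a superkey ({B}⁺ restricted to this set is {B, C}), so split on B -> C into {B, C} and {A, B}.
{B, C} is in BCNF.
{A, B} is in BCNF.

{A, B}; {B, C, D, E}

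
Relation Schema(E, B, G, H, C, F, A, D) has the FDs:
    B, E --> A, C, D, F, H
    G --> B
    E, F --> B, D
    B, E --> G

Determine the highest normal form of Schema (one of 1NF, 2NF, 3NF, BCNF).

Candidate keys: {B, E}, {E, F}, {E, G}. Prime attributes: {B, E, F, G}.
G --> B breaks BCNF: {G}⁺ = {B, G}, so {G} is not a superkey.
But every attribute on its right side ({B}) is prime, and the same holds for every other non-superkey FD, so 3NF still holds.

3NF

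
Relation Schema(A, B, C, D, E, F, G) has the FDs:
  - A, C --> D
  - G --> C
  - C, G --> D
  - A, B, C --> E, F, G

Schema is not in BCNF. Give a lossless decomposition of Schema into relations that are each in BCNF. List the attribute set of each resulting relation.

{A, B, E, F, G}; {A, C, D}; {C, G}

Candidate keys of the original relation: {A, B, C}, {A, B, G}.
{A, B, C, D, E, F, G}: {A, C} determines {A, C, D} here but is not a superkey — split on A, C --> D, giving {A, C, D} and {A, B, C, E, F, G}.
{A, C, D}: every determinant is a superkey — BCNF.
{A, B, C, E, F, G}: {G} determines {C, G} here but is not a superkey — split on G --> C, giving {C, G} and {A, B, E, F, G}.
{C, G}: every determinant is a superkey — BCNF.
{A, B, E, F, G}: every determinant is a superkey — BCNF.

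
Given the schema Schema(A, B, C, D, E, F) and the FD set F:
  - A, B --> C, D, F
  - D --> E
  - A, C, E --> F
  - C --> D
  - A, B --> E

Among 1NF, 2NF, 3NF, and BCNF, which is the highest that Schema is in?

Candidate key: {A, B}. Prime attributes: {A, B}.
D --> E breaks BCNF: {D}⁺ = {D, E}, so {D} is not a superkey.
D --> E determines the non-prime attribute {E} from a non-superkey — 3NF is violated.
No non-prime attribute depends on a proper subset of any candidate key, so 2NF holds.

2NF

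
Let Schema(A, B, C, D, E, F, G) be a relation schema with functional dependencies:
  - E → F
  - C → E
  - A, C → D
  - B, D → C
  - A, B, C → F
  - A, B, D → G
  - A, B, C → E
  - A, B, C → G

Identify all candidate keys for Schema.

Attributes never on any right-hand side: {A, B} — every candidate key must contain all of them.
{A, B, C} is a candidate key since {A, B, C}⁺ = {A, B, C, D, E, F, G} covers every attribute.
{A, B, D} is a candidate key since {A, B, D}⁺ = {A, B, C, D, E, F, G} covers every attribute.
These are minimal and exhaustive — every other superkey contains one of them.

{A, B, C}, {A, B, D}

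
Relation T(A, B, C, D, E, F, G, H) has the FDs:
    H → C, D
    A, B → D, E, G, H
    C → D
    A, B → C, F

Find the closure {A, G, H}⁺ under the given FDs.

{A, C, D, G, H}

Start with {A, G, H}.
H → C, D applies; add {C, D} → now {A, C, D, G, H}.
No further FD applies.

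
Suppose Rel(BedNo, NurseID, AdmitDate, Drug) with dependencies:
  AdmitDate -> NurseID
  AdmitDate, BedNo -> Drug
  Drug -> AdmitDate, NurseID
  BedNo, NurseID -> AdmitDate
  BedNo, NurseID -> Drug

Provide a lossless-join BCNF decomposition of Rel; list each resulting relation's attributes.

{AdmitDate, Drug}; {AdmitDate, NurseID}; {BedNo, Drug}

Candidate keys of the original relation: {AdmitDate, BedNo}, {BedNo, Drug}, {BedNo, NurseID}.
Within {AdmitDate, BedNo, Drug, NurseID}: {AdmitDate}⁺ ∩ {AdmitDate, BedNo, Drug, NurseID} = {AdmitDate, NurseID}, not the whole set, so AdmitDate -> NurseID violates BCNF; decompose into {AdmitDate, NurseID} and {AdmitDate, BedNo, Drug}.
{AdmitDate, NurseID} has no BCNF violation.
Within {AdmitDate, BedNo, Drug}: {Drug}⁺ ∩ {AdmitDate, BedNo, Drug} = {AdmitDate, Drug}, not the whole set, so Drug -> AdmitDate violates BCNF; decompose into {AdmitDate, Drug} and {BedNo, Drug}.
{AdmitDate, Drug} has no BCNF violation.
{BedNo, Drug} has no BCNF violation.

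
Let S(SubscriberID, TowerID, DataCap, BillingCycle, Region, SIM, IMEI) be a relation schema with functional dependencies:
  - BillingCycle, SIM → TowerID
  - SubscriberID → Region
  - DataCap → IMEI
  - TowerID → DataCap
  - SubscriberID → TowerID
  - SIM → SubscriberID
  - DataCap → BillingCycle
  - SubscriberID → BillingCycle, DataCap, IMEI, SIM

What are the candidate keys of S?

{SIM}, {SubscriberID}

{SIM} is a candidate key since {SIM}⁺ = {BillingCycle, DataCap, IMEI, Region, SIM, SubscriberID, TowerID} covers every attribute.
{SubscriberID} is a candidate key since {SubscriberID}⁺ = {BillingCycle, DataCap, IMEI, Region, SIM, SubscriberID, TowerID} covers every attribute.
Any other superkey properly contains one of these, so there are no further candidate keys.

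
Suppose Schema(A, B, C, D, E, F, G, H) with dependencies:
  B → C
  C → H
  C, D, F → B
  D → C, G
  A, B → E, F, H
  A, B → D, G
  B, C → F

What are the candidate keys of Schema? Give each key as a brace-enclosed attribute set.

No FD produces {A}, so it must be in every candidate key.
{A, B}⁺ = {A, B, C, D, E, F, G, H}, which is every attribute, so {A, B} is a candidate key.
{A, D, F}⁺ = {A, B, C, D, E, F, G, H}, which is every attribute, so {A, D, F} is a candidate key.
No proper subset of any of these is a key, and no other minimal superkey exists.

{A, B}, {A, D, F}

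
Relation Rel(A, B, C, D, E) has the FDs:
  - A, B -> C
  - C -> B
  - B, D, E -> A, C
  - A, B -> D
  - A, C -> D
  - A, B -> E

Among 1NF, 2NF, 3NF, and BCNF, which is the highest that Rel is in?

Candidate keys: {A, B}, {A, C}, {B, D, E}, {C, D, E}. Prime attributes: {A, B, C, D, E}.
C -> B breaks BCNF: {C}⁺ = {B, C}, so {C} is not a superkey.
But every attribute on its right side ({B}) is prime, and the same holds for every other non-superkey FD, so 3NF still holds.

3NF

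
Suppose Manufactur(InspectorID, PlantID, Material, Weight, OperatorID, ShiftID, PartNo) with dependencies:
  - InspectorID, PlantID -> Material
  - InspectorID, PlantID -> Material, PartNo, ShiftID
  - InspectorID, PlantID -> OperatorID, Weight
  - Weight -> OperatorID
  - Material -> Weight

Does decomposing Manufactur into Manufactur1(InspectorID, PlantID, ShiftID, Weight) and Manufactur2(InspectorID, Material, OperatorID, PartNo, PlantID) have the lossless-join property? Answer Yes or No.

The shared attributes are {InspectorID, PlantID} and {InspectorID, PlantID}⁺ = {InspectorID, Material, OperatorID, PartNo, PlantID, ShiftID, Weight}.
Manufactur1 is contained in that closure, so Manufactur1 ∩ Manufactur2 -> Manufactur1 holds and the join is lossless.

Yes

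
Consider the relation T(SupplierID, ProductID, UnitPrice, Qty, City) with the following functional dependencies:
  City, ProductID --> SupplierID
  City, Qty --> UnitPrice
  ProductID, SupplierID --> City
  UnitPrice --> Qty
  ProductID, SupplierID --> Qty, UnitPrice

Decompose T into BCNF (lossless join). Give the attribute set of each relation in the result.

{City, ProductID, Qty, SupplierID}; {City, UnitPrice}; {Qty, UnitPrice}

Candidate keys of the original relation: {City, ProductID}, {ProductID, SupplierID}.
Within {City, ProductID, Qty, SupplierID, UnitPrice}: {City, Qty}⁺ ∩ {City, ProductID, Qty, SupplierID, UnitPrice} = {City, Qty, UnitPrice}, not the whole set, so City, Qty --> UnitPrice violates BCNF; decompose into {City, Qty, UnitPrice} and {City, ProductID, Qty, SupplierID}.
Within {City, Qty, UnitPrice}: {UnitPrice}⁺ ∩ {City, Qty, UnitPrice} = {Qty, UnitPrice}, not the whole set, so UnitPrice --> Qty violates BCNF; decompose into {Qty, UnitPrice} and {City, UnitPrice}.
{Qty, UnitPrice} is in BCNF.
{City, UnitPrice} is in BCNF.
{City, ProductID, Qty, SupplierID} is in BCNF.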